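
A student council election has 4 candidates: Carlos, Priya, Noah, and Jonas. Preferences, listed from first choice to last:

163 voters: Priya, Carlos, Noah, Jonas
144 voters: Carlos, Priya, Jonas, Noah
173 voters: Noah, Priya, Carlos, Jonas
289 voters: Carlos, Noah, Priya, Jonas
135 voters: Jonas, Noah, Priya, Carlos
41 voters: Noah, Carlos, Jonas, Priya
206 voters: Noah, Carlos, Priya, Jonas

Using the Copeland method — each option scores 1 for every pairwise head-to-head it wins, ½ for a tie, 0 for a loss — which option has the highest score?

Carlos

Carlos: beats Priya, Noah, and Jonas → score 3.
Priya: beats Jonas; loses to Carlos and Noah → score 1.
Noah: beats Priya and Jonas; loses to Carlos → score 2.
Jonas: loses to Carlos, Priya, and Noah → score 0.
Carlos has the best pairwise record.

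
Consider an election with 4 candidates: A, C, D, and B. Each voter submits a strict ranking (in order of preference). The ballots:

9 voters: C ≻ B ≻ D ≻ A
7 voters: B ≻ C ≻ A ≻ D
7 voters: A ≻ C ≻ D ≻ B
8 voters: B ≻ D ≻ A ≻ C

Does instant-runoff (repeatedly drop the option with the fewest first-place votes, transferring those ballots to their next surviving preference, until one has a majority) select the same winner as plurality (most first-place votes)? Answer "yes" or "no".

Instant-runoff — R1 A 7, C 9, D 0, B 15 (D out); R2 A 7, C 9, B 15 (A out); R3 C 16, B 15 (C winner). Winner: C.
Plurality — first-place votes: A 7, C 9, D 0, B 15. Winner: B.
The two methods disagree.

no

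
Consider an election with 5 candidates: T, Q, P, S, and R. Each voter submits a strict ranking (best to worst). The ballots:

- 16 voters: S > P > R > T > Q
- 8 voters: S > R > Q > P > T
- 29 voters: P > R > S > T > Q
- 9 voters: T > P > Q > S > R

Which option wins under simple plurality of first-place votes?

First-place votes: T 9, Q 0, P 29, S 24, R 0.
P has the most first-place votes.

P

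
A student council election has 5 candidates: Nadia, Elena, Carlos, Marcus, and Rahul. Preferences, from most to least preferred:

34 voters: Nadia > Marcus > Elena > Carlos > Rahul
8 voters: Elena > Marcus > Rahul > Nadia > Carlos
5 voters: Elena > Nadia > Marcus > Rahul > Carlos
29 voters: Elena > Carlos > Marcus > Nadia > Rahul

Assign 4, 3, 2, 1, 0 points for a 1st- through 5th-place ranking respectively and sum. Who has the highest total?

Nadia: 34·4 + 8·1 + 5·3 + 29·1 = 188
Elena: 34·2 + 8·4 + 5·4 + 29·4 = 236
Carlos: 34·1 + 8·0 + 5·0 + 29·3 = 121
Marcus: 34·3 + 8·3 + 5·2 + 29·2 = 194
Rahul: 34·0 + 8·2 + 5·1 + 29·0 = 21
Elena has the highest Borda score (236).

Elena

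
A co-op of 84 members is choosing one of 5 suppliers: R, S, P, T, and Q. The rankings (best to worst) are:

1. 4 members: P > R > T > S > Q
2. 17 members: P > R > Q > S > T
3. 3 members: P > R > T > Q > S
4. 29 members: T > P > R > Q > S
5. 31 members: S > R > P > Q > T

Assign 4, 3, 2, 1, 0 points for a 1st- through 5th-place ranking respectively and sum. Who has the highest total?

R: 4·3 + 17·3 + 3·3 + 29·2 + 31·3 = 223
S: 4·1 + 17·1 + 3·0 + 29·0 + 31·4 = 145
P: 4·4 + 17·4 + 3·4 + 29·3 + 31·2 = 245
T: 4·2 + 17·0 + 3·2 + 29·4 + 31·0 = 130
Q: 4·0 + 17·2 + 3·1 + 29·1 + 31·1 = 97
P has the highest Borda score (245).

P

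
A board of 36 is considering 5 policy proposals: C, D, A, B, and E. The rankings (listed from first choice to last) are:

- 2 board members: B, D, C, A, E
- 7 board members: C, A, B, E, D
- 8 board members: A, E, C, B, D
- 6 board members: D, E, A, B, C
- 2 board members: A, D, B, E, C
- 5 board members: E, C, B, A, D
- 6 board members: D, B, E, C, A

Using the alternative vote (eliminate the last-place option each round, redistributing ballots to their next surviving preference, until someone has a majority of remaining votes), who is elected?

C

Round 1: C 7, D 12, A 10, B 2, E 5. Eliminate B.
Round 2: C 7, D 14, A 10, E 5. Eliminate E.
Round 3: C 12, D 14, A 10. Eliminate A.
Round 4: C 20, D 16. C has a majority.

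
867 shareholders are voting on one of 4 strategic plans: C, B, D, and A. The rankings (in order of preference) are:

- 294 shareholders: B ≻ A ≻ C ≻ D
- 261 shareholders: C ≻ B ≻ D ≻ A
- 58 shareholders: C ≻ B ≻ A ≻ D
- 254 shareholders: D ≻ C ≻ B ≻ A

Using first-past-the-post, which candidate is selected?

First-place votes: C 319, B 294, D 254, A 0.
C has the most first-place votes.

C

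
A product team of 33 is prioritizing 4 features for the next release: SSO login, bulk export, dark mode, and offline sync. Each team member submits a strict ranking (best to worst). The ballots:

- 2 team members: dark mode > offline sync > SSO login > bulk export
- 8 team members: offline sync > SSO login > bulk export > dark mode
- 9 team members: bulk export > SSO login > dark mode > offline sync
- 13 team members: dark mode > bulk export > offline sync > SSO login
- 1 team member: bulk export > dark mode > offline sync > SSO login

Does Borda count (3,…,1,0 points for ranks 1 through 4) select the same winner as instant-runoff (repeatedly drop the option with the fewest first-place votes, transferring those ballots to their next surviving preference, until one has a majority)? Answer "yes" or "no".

yes

Borda — scores: SSO login 36, bulk export 64, dark mode 56, offline sync 42. Winner: bulk export.
Instant-runoff — R1 SSO login 0, bulk export 10, dark mode 15, offline sync 8 (SSO login out); R2 bulk export 10, dark mode 15, offline sync 8 (offline sync out); R3 bulk export 18, dark mode 15 (bulk export winner). Winner: bulk export.
The two methods agree.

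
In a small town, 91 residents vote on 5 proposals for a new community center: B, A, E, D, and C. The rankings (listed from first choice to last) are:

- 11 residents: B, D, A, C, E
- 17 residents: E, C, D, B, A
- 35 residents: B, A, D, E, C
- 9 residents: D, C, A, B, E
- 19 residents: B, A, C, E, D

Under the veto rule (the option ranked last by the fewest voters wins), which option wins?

Last-place votes: B 0, A 17, E 20, D 19, C 35.
B is ranked last by the fewest voters, so B wins.

B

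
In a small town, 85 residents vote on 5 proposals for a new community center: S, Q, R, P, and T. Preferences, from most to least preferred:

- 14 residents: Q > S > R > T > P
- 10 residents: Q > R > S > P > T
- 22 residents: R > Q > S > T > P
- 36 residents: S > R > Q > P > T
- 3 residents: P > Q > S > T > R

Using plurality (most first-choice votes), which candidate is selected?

S

First-place votes: S 36, Q 24, R 22, P 3, T 0.
S has the most first-place votes.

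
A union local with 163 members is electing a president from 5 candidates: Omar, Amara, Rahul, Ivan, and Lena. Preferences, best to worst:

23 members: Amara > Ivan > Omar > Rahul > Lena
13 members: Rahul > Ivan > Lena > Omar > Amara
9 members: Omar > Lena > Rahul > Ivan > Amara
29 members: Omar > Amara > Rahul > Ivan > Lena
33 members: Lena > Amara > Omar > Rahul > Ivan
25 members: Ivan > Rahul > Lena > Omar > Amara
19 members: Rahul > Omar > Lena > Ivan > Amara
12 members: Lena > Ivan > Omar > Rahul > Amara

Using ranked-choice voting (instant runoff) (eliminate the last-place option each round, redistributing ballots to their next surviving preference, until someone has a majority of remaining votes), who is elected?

Omar

Round 1: Omar 38, Amara 23, Rahul 32, Ivan 25, Lena 45. Eliminate Amara.
Round 2: Omar 38, Rahul 32, Ivan 48, Lena 45. Eliminate Rahul.
Round 3: Omar 57, Ivan 61, Lena 45. Eliminate Lena.
Round 4: Omar 90, Ivan 73. Omar has a majority.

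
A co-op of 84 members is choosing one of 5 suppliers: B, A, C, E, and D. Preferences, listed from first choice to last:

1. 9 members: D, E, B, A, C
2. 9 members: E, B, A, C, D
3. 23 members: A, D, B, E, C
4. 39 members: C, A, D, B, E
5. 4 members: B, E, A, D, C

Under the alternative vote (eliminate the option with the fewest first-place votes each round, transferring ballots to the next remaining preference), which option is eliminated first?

Round 1: B 4, A 23, C 39, E 9, D 9. Eliminate B.

B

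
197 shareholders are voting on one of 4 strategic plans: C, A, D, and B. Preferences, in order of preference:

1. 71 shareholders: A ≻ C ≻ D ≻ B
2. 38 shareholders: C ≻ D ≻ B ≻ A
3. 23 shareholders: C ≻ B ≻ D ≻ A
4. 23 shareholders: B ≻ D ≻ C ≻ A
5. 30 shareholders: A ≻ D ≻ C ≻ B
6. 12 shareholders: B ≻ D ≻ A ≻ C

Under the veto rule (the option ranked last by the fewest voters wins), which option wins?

D

Last-place votes: C 12, A 84, D 0, B 101.
D is ranked last by the fewest voters, so D wins.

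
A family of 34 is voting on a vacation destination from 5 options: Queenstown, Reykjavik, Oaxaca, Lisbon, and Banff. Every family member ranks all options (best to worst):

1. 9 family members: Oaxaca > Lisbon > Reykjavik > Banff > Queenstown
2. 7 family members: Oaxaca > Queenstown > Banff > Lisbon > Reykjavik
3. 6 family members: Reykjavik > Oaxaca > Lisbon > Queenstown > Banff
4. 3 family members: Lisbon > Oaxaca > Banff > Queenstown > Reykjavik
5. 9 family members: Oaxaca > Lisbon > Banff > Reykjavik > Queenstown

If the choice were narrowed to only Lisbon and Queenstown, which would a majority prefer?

Voters preferring Lisbon to Queenstown: 27; preferring Queenstown to Lisbon: 7.
Lisbon wins the head-to-head.

Lisbon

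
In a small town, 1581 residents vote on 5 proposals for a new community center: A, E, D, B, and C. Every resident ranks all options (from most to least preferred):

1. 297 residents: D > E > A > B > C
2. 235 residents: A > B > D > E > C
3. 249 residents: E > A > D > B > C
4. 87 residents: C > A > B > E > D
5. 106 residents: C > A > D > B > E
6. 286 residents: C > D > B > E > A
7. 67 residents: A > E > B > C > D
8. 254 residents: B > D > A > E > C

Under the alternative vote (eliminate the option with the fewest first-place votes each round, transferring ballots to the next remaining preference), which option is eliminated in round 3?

C

Round 1: A 302, E 249, D 297, B 254, C 479. Eliminate E.
Round 2: A 551, D 297, B 254, C 479. Eliminate B.
Round 3: A 551, D 551, C 479. Eliminate C.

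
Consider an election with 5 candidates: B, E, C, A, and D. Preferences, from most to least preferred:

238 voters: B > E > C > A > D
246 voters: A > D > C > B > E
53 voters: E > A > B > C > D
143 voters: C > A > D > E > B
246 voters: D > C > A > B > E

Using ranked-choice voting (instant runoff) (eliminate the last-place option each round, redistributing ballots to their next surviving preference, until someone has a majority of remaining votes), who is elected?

A

Round 1: B 238, E 53, C 143, A 246, D 246. Eliminate E.
Round 2: B 238, C 143, A 299, D 246. Eliminate C.
Round 3: B 238, A 442, D 246. Eliminate B.
Round 4: A 680, D 246. A has a majority.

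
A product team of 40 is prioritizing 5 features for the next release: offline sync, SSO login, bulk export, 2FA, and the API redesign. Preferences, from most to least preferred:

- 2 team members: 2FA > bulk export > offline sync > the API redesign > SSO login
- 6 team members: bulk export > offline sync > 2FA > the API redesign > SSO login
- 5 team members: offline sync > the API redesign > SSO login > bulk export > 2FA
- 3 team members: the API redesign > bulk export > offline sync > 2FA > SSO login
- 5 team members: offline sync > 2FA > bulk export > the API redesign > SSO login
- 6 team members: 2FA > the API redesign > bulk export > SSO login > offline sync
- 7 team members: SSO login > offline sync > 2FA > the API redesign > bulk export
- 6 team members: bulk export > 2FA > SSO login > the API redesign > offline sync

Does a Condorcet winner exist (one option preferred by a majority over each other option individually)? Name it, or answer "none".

Checking pairwise contests:
bulk export beats offline sync 23–17.
offline sync beats SSO login 21–19.
the API redesign beats bulk export 21–19.
offline sync beats 2FA 26–14.
offline sync beats the API redesign 25–15.
Every option loses at least one head-to-head, so there is no Condorcet winner.

none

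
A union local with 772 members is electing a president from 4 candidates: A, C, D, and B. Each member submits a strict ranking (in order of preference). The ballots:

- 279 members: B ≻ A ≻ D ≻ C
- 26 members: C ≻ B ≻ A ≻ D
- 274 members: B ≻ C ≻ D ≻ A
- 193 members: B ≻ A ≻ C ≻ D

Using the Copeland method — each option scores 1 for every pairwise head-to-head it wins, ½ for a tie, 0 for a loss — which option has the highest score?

A: beats C and D; loses to B → score 2.
C: beats D; loses to A and B → score 1.
D: loses to A, C, and B → score 0.
B: beats A, C, and D → score 3.
B has the best pairwise record.

B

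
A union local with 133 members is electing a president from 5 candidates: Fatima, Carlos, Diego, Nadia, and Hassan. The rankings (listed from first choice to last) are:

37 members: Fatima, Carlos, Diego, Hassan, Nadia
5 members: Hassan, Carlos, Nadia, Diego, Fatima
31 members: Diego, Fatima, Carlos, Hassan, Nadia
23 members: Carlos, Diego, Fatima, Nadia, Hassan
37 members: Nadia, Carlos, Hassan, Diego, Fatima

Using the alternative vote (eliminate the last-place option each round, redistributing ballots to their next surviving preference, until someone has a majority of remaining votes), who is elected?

Round 1: Fatima 37, Carlos 23, Diego 31, Nadia 37, Hassan 5. Eliminate Hassan.
Round 2: Fatima 37, Carlos 28, Diego 31, Nadia 37. Eliminate Carlos.
Round 3: Fatima 37, Diego 54, Nadia 42. Eliminate Fatima.
Round 4: Diego 91, Nadia 42. Diego has a majority.

Diego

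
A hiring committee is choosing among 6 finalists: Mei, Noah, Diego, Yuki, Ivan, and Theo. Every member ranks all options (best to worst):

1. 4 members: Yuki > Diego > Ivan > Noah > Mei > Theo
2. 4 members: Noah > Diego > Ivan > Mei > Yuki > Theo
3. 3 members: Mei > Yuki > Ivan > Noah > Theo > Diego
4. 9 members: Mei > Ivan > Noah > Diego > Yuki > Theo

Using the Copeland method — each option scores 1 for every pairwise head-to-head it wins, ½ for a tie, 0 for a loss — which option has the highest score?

Mei: beats Noah, Diego, Yuki, Ivan, and Theo → score 5.
Noah: beats Diego, Yuki, and Theo; loses to Mei and Ivan → score 3.
Diego: beats Yuki and Theo; loses to Mei, Noah, and Ivan → score 2.
Yuki: beats Theo; loses to Mei, Noah, Diego, and Ivan → score 1.
Ivan: beats Noah, Diego, Yuki, and Theo; loses to Mei → score 4.
Theo: loses to Mei, Noah, Diego, Yuki, and Ivan → score 0.
Mei has the best pairwise record.

Mei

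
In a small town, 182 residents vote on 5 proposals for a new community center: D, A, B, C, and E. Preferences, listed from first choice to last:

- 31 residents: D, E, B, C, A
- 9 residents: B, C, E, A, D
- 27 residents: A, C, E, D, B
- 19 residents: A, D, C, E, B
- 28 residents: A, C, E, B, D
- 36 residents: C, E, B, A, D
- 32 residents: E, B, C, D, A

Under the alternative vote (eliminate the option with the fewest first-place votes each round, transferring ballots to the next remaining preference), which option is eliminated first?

Round 1: D 31, A 74, B 9, C 36, E 32. Eliminate B.

B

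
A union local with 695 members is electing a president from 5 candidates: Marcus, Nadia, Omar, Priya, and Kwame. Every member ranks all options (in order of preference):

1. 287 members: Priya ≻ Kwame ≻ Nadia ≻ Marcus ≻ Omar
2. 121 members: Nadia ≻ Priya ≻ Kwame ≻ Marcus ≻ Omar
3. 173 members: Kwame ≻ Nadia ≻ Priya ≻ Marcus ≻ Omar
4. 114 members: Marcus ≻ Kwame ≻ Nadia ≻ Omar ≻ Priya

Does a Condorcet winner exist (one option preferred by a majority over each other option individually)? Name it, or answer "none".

Checking pairwise contests:
Nadia beats Marcus 581–114.
Kwame beats Nadia 574–121.
Marcus beats Omar 695–0.
Nadia beats Priya 408–287.
Priya beats Kwame 408–287.
Every option loses at least one head-to-head, so there is no Condorcet winner.

none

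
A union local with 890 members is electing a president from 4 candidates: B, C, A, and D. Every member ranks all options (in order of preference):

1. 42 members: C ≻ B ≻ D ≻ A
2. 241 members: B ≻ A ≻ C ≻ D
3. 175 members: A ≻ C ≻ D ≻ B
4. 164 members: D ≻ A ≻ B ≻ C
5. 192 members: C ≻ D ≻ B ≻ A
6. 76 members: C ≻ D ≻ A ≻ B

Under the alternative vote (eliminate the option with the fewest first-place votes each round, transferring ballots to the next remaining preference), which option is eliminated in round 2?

Round 1: B 241, C 310, A 175, D 164. Eliminate D.
Round 2: B 241, C 310, A 339. Eliminate B.

B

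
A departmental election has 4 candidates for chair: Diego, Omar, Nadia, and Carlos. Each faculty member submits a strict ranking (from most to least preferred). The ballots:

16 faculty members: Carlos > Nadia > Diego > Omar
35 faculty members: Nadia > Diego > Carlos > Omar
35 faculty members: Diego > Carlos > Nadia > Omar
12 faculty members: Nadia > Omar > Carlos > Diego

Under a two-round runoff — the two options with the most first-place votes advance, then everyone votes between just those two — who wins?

Round 1 first-place votes: Diego 35, Omar 0, Nadia 47, Carlos 16.
Nadia and Diego advance.
Runoff: Nadia is preferred to Diego by 63 voters; Diego by 35.
Nadia wins the runoff.

Nadia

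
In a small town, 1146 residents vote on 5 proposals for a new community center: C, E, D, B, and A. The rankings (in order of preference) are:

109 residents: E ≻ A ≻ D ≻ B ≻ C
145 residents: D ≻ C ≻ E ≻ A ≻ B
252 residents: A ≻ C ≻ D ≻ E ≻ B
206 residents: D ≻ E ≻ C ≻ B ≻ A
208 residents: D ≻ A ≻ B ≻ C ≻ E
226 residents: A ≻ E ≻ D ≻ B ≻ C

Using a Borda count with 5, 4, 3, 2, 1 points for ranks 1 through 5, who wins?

D

C: 109·1 + 145·4 + 252·4 + 206·3 + 208·2 + 226·1 = 2957
E: 109·5 + 145·3 + 252·2 + 206·4 + 208·1 + 226·4 = 3420
D: 109·3 + 145·5 + 252·3 + 206·5 + 208·5 + 226·3 = 4556
B: 109·2 + 145·1 + 252·1 + 206·2 + 208·3 + 226·2 = 2103
A: 109·4 + 145·2 + 252·5 + 206·1 + 208·4 + 226·5 = 4154
D has the highest Borda score (4556).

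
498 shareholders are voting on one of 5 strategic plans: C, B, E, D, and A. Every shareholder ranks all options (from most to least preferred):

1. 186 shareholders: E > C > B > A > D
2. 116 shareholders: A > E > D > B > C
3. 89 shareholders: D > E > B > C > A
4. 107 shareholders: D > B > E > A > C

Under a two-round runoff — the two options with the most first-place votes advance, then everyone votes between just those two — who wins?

Round 1 first-place votes: C 0, B 0, E 186, D 196, A 116.
D and E advance.
Runoff: D is preferred to E by 196 voters; E by 302.
E wins the runoff.

E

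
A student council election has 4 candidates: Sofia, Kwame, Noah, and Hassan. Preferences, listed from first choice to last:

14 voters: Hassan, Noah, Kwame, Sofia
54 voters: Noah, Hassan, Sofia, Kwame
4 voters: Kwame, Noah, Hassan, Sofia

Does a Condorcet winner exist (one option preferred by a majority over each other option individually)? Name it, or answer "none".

Noah

Noah vs Sofia: 72–0 for Noah.
Noah vs Kwame: 68–4 for Noah.
Noah vs Hassan: 58–14 for Noah.
Noah beats every other option head-to-head.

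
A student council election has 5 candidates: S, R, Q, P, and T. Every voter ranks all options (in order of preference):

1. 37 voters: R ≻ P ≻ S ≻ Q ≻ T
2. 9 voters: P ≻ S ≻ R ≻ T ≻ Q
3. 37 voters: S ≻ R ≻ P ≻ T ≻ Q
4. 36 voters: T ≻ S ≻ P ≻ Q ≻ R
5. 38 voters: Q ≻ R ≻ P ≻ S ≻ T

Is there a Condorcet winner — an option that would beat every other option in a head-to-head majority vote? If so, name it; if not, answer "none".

Checking pairwise contests:
P beats S 84–73.
S beats R 82–75.
S beats Q 119–38.
R beats P 112–45.
S beats T 121–36.
Every option loses at least one head-to-head, so there is no Condorcet winner.

none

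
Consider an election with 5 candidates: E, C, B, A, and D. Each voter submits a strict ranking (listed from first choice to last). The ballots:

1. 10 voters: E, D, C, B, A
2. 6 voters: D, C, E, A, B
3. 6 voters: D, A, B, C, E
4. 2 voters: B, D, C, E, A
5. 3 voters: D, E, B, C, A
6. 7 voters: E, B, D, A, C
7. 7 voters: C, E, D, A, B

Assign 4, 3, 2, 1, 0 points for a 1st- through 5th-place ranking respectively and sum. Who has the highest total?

D

E: 10·4 + 6·2 + 6·0 + 2·1 + 3·3 + 7·4 + 7·3 = 112
C: 10·2 + 6·3 + 6·1 + 2·2 + 3·1 + 7·0 + 7·4 = 79
B: 10·1 + 6·0 + 6·2 + 2·4 + 3·2 + 7·3 + 7·0 = 57
A: 10·0 + 6·1 + 6·3 + 2·0 + 3·0 + 7·1 + 7·1 = 38
D: 10·3 + 6·4 + 6·4 + 2·3 + 3·4 + 7·2 + 7·2 = 124
D has the highest Borda score (124).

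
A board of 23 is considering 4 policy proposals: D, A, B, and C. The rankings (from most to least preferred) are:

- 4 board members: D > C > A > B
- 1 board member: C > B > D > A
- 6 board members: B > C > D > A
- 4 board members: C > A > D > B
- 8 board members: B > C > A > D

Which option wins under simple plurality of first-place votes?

B

First-place votes: D 4, A 0, B 14, C 5.
B has the most first-place votes.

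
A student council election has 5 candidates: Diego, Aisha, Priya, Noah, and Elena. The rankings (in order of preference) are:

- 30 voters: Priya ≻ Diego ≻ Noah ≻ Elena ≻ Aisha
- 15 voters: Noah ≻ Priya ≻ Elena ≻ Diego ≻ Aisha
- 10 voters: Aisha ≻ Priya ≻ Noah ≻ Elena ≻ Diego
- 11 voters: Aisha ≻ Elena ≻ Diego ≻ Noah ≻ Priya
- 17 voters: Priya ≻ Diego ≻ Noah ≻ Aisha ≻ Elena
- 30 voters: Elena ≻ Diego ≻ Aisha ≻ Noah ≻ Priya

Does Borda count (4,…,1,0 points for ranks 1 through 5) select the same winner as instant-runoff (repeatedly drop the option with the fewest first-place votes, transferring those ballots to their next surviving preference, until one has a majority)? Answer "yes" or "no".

no

Borda — scores: Diego 268, Aisha 161, Priya 263, Noah 215, Elena 223. Winner: Diego.
Instant-runoff — R1 Diego 0, Aisha 21, Priya 47, Noah 15, Elena 30 (Diego out); R2 Aisha 21, Priya 47, Noah 15, Elena 30 (Noah out); R3 Aisha 21, Priya 62, Elena 30 (Priya winner). Winner: Priya.
The two methods disagree.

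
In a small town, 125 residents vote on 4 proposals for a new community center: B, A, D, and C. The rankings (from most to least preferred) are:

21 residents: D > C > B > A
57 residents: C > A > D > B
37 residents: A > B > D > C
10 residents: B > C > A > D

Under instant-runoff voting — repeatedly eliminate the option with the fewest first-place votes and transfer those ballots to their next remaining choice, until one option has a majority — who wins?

C

Round 1: B 10, A 37, D 21, C 57. Eliminate B.
Round 2: A 37, D 21, C 67. C has a majority.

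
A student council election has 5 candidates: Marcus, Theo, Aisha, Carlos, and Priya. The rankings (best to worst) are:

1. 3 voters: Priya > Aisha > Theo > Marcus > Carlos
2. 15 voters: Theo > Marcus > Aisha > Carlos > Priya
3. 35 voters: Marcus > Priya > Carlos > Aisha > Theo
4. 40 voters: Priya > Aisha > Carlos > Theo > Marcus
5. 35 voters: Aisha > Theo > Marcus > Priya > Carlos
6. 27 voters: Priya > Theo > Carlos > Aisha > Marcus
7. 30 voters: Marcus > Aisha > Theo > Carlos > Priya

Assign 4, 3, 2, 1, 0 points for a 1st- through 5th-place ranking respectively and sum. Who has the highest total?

Aisha

Marcus: 3·1 + 15·3 + 35·4 + 40·0 + 35·2 + 27·0 + 30·4 = 378
Theo: 3·2 + 15·4 + 35·0 + 40·1 + 35·3 + 27·3 + 30·2 = 352
Aisha: 3·3 + 15·2 + 35·1 + 40·3 + 35·4 + 27·1 + 30·3 = 451
Carlos: 3·0 + 15·1 + 35·2 + 40·2 + 35·0 + 27·2 + 30·1 = 249
Priya: 3·4 + 15·0 + 35·3 + 40·4 + 35·1 + 27·4 + 30·0 = 420
Aisha has the highest Borda score (451).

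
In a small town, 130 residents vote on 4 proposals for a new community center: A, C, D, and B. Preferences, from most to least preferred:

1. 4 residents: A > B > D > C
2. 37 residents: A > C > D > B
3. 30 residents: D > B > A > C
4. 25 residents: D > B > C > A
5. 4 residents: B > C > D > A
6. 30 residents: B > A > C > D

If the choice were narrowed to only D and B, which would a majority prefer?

D

Voters preferring D to B: 92; preferring B to D: 38.
D wins the head-to-head.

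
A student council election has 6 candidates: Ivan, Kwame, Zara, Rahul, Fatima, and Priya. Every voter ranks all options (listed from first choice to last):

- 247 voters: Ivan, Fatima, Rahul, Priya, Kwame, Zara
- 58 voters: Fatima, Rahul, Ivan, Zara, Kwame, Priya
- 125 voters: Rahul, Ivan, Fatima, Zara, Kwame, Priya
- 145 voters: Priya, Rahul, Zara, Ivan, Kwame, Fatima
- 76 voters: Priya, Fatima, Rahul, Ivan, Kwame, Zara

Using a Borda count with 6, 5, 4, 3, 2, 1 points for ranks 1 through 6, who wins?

Ivan: 247·6 + 58·4 + 125·5 + 145·3 + 76·3 = 3002
Kwame: 247·2 + 58·2 + 125·2 + 145·2 + 76·2 = 1302
Zara: 247·1 + 58·3 + 125·3 + 145·4 + 76·1 = 1452
Rahul: 247·4 + 58·5 + 125·6 + 145·5 + 76·4 = 3057
Fatima: 247·5 + 58·6 + 125·4 + 145·1 + 76·5 = 2608
Priya: 247·3 + 58·1 + 125·1 + 145·6 + 76·6 = 2250
Rahul has the highest Borda score (3057).

Rahul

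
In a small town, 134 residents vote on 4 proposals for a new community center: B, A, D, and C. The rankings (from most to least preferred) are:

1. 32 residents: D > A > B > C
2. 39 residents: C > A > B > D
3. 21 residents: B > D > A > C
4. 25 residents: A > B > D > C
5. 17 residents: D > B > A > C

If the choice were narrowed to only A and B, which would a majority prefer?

Voters preferring A to B: 96; preferring B to A: 38.
A wins the head-to-head.

A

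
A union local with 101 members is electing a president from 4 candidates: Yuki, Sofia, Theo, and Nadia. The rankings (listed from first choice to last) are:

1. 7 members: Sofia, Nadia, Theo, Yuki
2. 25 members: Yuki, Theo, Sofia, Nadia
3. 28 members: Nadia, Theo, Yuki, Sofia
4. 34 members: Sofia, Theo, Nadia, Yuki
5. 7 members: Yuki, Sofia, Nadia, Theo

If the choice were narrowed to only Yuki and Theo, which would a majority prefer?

Theo

Voters preferring Yuki to Theo: 32; preferring Theo to Yuki: 69.
Theo wins the head-to-head.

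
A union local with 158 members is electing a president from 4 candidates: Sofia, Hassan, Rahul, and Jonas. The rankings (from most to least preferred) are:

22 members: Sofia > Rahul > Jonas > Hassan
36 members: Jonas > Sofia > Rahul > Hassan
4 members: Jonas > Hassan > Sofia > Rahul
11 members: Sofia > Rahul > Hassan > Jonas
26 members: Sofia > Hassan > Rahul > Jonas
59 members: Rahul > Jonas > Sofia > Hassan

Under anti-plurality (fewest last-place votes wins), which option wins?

Sofia

Last-place votes: Sofia 0, Hassan 117, Rahul 4, Jonas 37.
Sofia is ranked last by the fewest voters, so Sofia wins.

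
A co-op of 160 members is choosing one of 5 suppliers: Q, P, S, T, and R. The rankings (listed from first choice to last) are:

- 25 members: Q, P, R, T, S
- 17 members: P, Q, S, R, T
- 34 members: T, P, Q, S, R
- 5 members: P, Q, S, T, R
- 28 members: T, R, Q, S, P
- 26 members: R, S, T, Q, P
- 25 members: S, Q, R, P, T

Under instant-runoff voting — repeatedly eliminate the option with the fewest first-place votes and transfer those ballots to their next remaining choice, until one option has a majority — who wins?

T

Round 1: Q 25, P 22, S 25, T 62, R 26. Eliminate P.
Round 2: Q 47, S 25, T 62, R 26. Eliminate S.
Round 3: Q 72, T 62, R 26. Eliminate R.
Round 4: Q 72, T 88. T has a majority.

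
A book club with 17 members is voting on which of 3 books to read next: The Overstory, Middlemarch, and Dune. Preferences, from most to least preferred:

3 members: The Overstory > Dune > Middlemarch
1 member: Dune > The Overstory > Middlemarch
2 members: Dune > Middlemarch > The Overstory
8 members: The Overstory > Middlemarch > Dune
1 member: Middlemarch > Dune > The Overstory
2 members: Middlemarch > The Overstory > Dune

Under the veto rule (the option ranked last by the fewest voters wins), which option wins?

Last-place votes: The Overstory 3, Middlemarch 4, Dune 10.
The Overstory is ranked last by the fewest voters, so The Overstory wins.

The Overstory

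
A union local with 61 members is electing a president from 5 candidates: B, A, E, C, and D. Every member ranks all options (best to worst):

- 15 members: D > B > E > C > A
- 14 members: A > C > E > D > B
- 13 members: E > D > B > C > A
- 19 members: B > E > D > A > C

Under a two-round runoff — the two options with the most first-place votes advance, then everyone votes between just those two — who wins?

D

Round 1 first-place votes: B 19, A 14, E 13, C 0, D 15.
B and D advance.
Runoff: B is preferred to D by 19 voters; D by 42.
D wins the runoff.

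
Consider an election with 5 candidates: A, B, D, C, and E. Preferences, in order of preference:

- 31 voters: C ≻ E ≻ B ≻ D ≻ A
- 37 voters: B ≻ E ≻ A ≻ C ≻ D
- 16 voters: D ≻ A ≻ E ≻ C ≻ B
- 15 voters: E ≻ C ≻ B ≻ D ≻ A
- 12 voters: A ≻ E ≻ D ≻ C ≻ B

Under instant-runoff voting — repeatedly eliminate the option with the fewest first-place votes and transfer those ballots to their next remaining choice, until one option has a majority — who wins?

Round 1: A 12, B 37, D 16, C 31, E 15. Eliminate A.
Round 2: B 37, D 16, C 31, E 27. Eliminate D.
Round 3: B 37, C 31, E 43. Eliminate C.
Round 4: B 37, E 74. E has a majority.

E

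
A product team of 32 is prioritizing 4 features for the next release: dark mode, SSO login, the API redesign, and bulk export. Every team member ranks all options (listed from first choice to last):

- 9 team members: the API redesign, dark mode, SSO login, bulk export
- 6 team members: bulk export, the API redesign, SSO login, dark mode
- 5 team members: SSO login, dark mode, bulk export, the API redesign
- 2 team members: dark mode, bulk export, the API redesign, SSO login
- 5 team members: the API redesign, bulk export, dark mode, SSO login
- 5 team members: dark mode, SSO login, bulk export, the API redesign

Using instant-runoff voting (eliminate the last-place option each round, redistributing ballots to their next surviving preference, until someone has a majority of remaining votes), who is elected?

the API redesign

Round 1: dark mode 7, SSO login 5, the API redesign 14, bulk export 6. Eliminate SSO login.
Round 2: dark mode 12, the API redesign 14, bulk export 6. Eliminate bulk export.
Round 3: dark mode 12, the API redesign 20. The API redesign has a majority.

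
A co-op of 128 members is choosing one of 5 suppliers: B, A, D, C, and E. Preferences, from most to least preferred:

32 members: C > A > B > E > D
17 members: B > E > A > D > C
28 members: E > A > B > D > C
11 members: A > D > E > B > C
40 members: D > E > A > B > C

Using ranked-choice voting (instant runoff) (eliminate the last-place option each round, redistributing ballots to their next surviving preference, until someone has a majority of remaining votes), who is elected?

Round 1: B 17, A 11, D 40, C 32, E 28. Eliminate A.
Round 2: B 17, D 51, C 32, E 28. Eliminate B.
Round 3: D 51, C 32, E 45. Eliminate C.
Round 4: D 51, E 77. E has a majority.

E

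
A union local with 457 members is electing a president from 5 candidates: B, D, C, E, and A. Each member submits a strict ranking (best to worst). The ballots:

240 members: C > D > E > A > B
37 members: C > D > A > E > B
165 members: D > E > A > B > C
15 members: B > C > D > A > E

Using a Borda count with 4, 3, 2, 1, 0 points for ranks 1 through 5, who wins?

D

B: 240·0 + 37·0 + 165·1 + 15·4 = 225
D: 240·3 + 37·3 + 165·4 + 15·2 = 1521
C: 240·4 + 37·4 + 165·0 + 15·3 = 1153
E: 240·2 + 37·1 + 165·3 + 15·0 = 1012
A: 240·1 + 37·2 + 165·2 + 15·1 = 659
D has the highest Borda score (1521).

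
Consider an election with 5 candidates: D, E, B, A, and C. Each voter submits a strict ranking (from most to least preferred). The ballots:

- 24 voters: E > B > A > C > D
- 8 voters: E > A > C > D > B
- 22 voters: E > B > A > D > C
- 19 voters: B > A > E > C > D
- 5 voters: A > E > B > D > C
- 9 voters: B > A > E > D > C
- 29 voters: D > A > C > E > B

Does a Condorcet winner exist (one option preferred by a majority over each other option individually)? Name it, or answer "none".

none

Checking pairwise contests:
E beats D 87–29.
A beats E 62–54.
E beats B 88–28.
B beats A 74–42.
D beats C 65–51.
Every option loses at least one head-to-head, so there is no Condorcet winner.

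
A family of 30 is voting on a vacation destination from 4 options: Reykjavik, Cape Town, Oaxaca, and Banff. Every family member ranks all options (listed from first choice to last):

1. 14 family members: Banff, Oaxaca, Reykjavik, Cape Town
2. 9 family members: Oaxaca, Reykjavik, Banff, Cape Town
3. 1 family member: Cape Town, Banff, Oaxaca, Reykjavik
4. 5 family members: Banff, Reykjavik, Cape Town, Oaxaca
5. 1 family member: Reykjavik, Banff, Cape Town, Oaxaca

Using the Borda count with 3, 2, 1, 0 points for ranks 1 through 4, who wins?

Reykjavik: 14·1 + 9·2 + 1·0 + 5·2 + 1·3 = 45
Cape Town: 14·0 + 9·0 + 1·3 + 5·1 + 1·1 = 9
Oaxaca: 14·2 + 9·3 + 1·1 + 5·0 + 1·0 = 56
Banff: 14·3 + 9·1 + 1·2 + 5·3 + 1·2 = 70
Banff has the highest Borda score (70).

Banff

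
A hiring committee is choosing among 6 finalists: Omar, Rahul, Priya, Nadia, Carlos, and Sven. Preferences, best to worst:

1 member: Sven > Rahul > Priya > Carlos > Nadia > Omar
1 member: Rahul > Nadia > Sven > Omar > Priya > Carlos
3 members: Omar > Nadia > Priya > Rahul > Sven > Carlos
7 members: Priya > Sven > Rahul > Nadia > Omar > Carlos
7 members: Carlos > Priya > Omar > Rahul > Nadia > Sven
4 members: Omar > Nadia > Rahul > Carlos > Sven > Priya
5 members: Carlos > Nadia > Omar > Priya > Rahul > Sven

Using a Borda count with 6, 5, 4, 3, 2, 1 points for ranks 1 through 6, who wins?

Omar: 1·1 + 1·3 + 3·6 + 7·2 + 7·4 + 4·6 + 5·4 = 108
Rahul: 1·5 + 1·6 + 3·3 + 7·4 + 7·3 + 4·4 + 5·2 = 95
Priya: 1·4 + 1·2 + 3·4 + 7·6 + 7·5 + 4·1 + 5·3 = 114
Nadia: 1·2 + 1·5 + 3·5 + 7·3 + 7·2 + 4·5 + 5·5 = 102
Carlos: 1·3 + 1·1 + 3·1 + 7·1 + 7·6 + 4·3 + 5·6 = 98
Sven: 1·6 + 1·4 + 3·2 + 7·5 + 7·1 + 4·2 + 5·1 = 71
Priya has the highest Borda score (114).

Priya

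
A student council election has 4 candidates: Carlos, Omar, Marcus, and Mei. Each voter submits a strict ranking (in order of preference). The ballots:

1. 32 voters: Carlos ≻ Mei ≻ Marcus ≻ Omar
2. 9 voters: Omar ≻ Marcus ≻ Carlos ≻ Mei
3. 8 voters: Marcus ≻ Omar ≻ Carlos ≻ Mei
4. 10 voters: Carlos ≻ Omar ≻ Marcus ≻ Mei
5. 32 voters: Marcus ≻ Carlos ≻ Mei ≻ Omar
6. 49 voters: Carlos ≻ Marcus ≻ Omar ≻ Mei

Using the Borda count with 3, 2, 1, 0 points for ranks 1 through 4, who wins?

Carlos: 32·3 + 9·1 + 8·1 + 10·3 + 32·2 + 49·3 = 354
Omar: 32·0 + 9·3 + 8·2 + 10·2 + 32·0 + 49·1 = 112
Marcus: 32·1 + 9·2 + 8·3 + 10·1 + 32·3 + 49·2 = 278
Mei: 32·2 + 9·0 + 8·0 + 10·0 + 32·1 + 49·0 = 96
Carlos has the highest Borda score (354).

Carlos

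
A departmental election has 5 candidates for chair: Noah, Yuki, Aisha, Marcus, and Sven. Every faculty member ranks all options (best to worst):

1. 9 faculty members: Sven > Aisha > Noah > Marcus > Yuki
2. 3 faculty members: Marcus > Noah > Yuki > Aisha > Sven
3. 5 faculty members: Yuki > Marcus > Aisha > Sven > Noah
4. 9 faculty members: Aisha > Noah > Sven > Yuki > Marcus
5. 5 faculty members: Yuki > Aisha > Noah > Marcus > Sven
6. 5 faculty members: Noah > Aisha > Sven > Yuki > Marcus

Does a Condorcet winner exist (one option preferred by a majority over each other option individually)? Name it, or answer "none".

Aisha vs Noah: 28–8 for Aisha.
Aisha vs Yuki: 23–13 for Aisha.
Aisha vs Marcus: 28–8 for Aisha.
Aisha vs Sven: 27–9 for Aisha.
Aisha beats every other option head-to-head.

Aisha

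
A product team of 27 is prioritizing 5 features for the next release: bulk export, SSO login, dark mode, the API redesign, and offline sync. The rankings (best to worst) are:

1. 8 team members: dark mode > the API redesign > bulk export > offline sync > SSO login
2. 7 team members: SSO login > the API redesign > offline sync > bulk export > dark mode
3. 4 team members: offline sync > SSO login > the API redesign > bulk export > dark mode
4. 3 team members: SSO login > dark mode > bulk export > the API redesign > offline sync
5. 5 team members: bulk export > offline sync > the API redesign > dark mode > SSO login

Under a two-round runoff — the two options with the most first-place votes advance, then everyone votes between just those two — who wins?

SSO login

Round 1 first-place votes: bulk export 5, SSO login 10, dark mode 8, the API redesign 0, offline sync 4.
SSO login and dark mode advance.
Runoff: SSO login is preferred to dark mode by 14 voters; dark mode by 13.
SSO login wins the runoff.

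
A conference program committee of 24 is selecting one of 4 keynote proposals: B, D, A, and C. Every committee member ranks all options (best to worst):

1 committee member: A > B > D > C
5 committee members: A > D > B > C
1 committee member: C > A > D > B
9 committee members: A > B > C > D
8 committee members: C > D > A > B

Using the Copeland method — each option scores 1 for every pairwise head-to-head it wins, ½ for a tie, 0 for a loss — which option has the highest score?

B: beats C; loses to D and A → score 1.
D: beats B; loses to A and C → score 1.
A: beats B, D, and C → score 3.
C: beats D; loses to B and A → score 1.
A has the best pairwise record.

A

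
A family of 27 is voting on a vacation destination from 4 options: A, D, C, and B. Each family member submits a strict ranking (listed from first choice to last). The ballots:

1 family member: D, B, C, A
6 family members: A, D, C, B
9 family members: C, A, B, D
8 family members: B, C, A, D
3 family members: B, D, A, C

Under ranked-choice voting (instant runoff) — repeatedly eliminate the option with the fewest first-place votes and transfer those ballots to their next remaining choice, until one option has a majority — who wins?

Round 1: A 6, D 1, C 9, B 11. Eliminate D.
Round 2: A 6, C 9, B 12. Eliminate A.
Round 3: C 15, B 12. C has a majority.

C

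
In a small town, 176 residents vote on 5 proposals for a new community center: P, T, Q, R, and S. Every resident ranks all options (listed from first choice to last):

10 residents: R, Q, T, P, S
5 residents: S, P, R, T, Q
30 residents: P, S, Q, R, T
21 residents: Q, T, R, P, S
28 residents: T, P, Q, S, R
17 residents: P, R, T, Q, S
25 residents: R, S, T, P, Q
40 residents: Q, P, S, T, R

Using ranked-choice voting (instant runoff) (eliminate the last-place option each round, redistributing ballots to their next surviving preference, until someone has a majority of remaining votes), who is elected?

P

Round 1: P 47, T 28, Q 61, R 35, S 5. Eliminate S.
Round 2: P 52, T 28, Q 61, R 35. Eliminate T.
Round 3: P 80, Q 61, R 35. Eliminate R.
Round 4: P 105, Q 71. P has a majority.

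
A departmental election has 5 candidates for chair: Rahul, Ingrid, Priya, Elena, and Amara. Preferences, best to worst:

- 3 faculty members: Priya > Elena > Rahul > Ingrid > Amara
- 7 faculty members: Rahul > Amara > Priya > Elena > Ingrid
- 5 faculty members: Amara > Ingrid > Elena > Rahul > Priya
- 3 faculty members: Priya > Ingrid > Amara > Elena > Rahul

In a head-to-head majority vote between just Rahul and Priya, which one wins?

Rahul

Voters preferring Rahul to Priya: 12; preferring Priya to Rahul: 6.
Rahul wins the head-to-head.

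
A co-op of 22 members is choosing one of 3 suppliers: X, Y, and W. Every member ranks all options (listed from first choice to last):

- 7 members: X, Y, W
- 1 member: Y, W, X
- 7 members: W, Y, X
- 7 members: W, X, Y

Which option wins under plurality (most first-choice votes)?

W

First-place votes: X 7, Y 1, W 14.
W has the most first-place votes.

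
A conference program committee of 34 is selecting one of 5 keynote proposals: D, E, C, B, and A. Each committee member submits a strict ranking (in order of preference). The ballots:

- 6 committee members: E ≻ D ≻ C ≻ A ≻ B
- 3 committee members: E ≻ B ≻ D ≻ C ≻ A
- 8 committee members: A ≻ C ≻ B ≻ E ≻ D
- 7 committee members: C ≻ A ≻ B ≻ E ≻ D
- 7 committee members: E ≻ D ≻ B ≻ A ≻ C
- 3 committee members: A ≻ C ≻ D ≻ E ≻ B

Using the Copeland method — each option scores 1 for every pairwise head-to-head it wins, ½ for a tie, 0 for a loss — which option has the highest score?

A

D: loses to E, C, B, and A → score 0.
E: beats D and B; loses to C and A → score 2.
C: beats D, E, and B; loses to A → score 3.
B: beats D; loses to E, C, and A → score 1.
A: beats D, E, C, and B → score 4.
A has the best pairwise record.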